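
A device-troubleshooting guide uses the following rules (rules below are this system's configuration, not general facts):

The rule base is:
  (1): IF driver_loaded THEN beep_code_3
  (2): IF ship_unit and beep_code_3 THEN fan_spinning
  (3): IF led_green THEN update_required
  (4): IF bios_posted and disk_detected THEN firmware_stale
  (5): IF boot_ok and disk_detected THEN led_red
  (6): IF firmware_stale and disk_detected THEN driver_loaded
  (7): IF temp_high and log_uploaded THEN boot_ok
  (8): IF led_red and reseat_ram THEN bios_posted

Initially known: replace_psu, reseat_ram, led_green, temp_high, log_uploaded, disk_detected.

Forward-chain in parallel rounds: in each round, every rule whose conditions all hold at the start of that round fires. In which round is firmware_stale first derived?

4

[1] (3) [IF led_green THEN update_required]; (7) [IF temp_high and log_uploaded THEN boot_ok]. ⇒ new: update_required, boot_ok.
[2] (5) [IF boot_ok and disk_detected THEN led_red]. ⇒ new: led_red.
[3] (8) [IF led_red and reseat_ram THEN bios_posted]. ⇒ new: bios_posted.
[4] (4) [IF bios_posted and disk_detected THEN firmware_stale]. ⇒ new: firmware_stale.
firmware_stale first appears in round 4.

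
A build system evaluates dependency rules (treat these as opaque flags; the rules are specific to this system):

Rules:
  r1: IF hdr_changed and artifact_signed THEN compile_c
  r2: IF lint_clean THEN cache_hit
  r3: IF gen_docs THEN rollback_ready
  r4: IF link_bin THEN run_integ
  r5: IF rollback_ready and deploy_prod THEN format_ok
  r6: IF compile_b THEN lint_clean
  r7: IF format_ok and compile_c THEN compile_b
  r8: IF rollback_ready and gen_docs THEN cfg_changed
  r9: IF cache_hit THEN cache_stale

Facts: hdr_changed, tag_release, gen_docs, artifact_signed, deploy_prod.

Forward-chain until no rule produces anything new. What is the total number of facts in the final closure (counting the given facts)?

13

Round 1 — r1, r3, derive compile_c, rollback_ready.
Round 2 — r5, r8, derive format_ok, cfg_changed.
Round 3 — r7, derive compile_b.
Round 4 — r6, derive lint_clean.
Round 5 — r2, derive cache_hit.
Round 6 — r9, derive cache_stale.
Closure: {artifact_signed, cache_hit, cache_stale, cfg_changed, compile_b, compile_c, deploy_prod, format_ok, gen_docs, hdr_changed, lint_clean, rollback_ready, tag_release} — 13 facts.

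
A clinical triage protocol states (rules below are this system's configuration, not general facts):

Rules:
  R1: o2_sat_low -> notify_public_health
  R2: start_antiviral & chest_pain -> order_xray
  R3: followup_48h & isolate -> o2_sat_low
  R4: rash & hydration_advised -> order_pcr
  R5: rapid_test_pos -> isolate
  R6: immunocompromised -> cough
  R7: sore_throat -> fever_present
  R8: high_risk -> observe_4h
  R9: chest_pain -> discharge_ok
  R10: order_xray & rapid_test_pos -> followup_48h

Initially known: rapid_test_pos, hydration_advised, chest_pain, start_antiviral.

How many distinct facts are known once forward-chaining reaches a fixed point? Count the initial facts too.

10

Round 1 fires R2, R5, R9, giving order_xray, isolate, discharge_ok.
Round 2 fires R10, giving followup_48h.
Round 3 fires R3, giving o2_sat_low.
Round 4 fires R1, giving notify_public_health.
Closure: {chest_pain, discharge_ok, followup_48h, hydration_advised, isolate, notify_public_health, o2_sat_low, order_xray, rapid_test_pos, start_antiviral} — 10 facts.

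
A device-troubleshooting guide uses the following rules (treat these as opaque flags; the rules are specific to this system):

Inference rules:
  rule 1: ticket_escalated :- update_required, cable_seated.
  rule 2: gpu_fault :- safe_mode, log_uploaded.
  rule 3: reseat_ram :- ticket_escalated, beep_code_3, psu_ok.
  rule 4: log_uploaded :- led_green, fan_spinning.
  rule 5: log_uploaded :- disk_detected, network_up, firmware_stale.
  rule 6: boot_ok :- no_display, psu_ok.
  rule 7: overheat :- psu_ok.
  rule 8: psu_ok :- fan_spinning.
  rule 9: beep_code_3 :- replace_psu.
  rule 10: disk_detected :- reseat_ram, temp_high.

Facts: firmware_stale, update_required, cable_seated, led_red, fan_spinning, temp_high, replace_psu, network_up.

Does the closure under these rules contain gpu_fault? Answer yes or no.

no

[1] rule 1 [ticket_escalated :- update_required, cable_seated.]; rule 8 [psu_ok :- fan_spinning.]; rule 9 [beep_code_3 :- replace_psu.]. ⇒ new: ticket_escalated, psu_ok, beep_code_3.
[2] rule 3 [reseat_ram :- ticket_escalated, beep_code_3, psu_ok.]; rule 7 [overheat :- psu_ok.]. ⇒ new: reseat_ram, overheat.
[3] rule 10 [disk_detected :- reseat_ram, temp_high.]. ⇒ new: disk_detected.
[4] rule 5 [log_uploaded :- disk_detected, network_up, firmware_stale.]. ⇒ new: log_uploaded.
Fixed point reached. gpu_fault is concluded only by rule 2; rule 2 needs safe_mode (never derived).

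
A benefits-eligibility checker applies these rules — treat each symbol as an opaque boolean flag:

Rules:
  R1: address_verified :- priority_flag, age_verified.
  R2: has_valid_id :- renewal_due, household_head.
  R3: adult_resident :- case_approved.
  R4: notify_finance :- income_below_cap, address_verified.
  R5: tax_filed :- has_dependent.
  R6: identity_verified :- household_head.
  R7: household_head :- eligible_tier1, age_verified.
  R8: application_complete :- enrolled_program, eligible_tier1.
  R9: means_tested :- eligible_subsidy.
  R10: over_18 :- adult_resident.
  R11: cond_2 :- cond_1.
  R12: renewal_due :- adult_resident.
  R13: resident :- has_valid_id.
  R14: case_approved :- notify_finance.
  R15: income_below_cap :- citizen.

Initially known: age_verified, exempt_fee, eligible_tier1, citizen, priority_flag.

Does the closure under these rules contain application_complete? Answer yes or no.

no

Round 1: R1 [address_verified :- priority_flag, age_verified.]; R7 [household_head :- eligible_tier1, age_verified.]; R15 [income_below_cap :- citizen.]. New: address_verified, household_head, income_below_cap.
Round 2: R4 [notify_finance :- income_below_cap, address_verified.]; R6 [identity_verified :- household_head.]. New: notify_finance, identity_verified.
Round 3: R14 [case_approved :- notify_finance.]. New: case_approved.
Round 4: R3 [adult_resident :- case_approved.]. New: adult_resident.
Round 5: R10 [over_18 :- adult_resident.]; R12 [renewal_due :- adult_resident.]. New: over_18, renewal_due.
Round 6: R2 [has_valid_id :- renewal_due, household_head.]. New: has_valid_id.
Round 7: R13 [resident :- has_valid_id.]. New: resident.
Fixed point reached. application_complete is concluded only by R8; R8 needs enrolled_program (never derived).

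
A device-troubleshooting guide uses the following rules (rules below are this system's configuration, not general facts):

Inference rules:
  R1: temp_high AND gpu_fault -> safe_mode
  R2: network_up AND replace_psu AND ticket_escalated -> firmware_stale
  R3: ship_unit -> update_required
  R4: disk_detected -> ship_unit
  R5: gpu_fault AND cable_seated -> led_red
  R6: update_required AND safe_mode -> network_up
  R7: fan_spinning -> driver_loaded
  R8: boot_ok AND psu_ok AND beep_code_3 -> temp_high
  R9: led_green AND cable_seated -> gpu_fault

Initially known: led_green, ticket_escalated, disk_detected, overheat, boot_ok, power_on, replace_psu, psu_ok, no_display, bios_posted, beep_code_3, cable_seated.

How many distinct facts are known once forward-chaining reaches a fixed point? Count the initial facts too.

Round 1 fires R4, R8, R9, giving ship_unit, temp_high, gpu_fault.
Round 2 fires R1, R3, R5, giving safe_mode, update_required, led_red.
Round 3 fires R6, giving network_up.
Round 4 fires R2, giving firmware_stale.
Closure: {beep_code_3, bios_posted, boot_ok, cable_seated, disk_detected, firmware_stale, gpu_fault, led_green, led_red, network_up, no_display, overheat, power_on, psu_ok, replace_psu, safe_mode, ship_unit, temp_high, ticket_escalated, update_required} — 20 facts.

20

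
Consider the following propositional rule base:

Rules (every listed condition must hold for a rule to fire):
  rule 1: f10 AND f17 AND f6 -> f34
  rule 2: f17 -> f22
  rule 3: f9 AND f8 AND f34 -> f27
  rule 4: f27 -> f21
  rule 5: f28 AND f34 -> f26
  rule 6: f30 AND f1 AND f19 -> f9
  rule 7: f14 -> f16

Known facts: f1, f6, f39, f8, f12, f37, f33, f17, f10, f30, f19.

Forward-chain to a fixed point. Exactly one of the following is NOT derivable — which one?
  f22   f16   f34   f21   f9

Round 1: rule 1 [f10 AND f17 AND f6 -> f34]; rule 2 [f17 -> f22]; rule 6 [f30 AND f1 AND f19 -> f9]. New: f34, f22, f9.
Round 2: rule 3 [f9 AND f8 AND f34 -> f27]. New: f27.
Round 3: rule 4 [f27 -> f21]. New: f21.
Derived: f22 (round 1), f21 (round 3), f9 (round 1), f34 (round 1). f16 never appears in any round.

f16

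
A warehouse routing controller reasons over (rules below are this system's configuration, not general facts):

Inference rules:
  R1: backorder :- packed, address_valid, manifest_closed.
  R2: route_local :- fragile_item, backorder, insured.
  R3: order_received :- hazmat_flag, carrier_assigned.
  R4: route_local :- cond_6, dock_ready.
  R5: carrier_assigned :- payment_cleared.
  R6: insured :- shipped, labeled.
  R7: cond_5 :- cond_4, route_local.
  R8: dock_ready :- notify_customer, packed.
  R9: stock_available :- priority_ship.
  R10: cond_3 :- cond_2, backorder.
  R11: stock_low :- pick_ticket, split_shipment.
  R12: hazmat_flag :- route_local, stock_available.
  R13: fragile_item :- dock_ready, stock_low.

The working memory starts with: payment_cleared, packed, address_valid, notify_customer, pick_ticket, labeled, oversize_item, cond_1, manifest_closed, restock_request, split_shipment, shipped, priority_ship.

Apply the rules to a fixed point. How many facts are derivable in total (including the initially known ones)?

23

Round 1 — R1, R5, R6, R8, R9, R11, derive backorder, carrier_assigned, insured, dock_ready, stock_available, stock_low.
Round 2 — R13, derive fragile_item.
Round 3 — R2, derive route_local.
Round 4 — R12, derive hazmat_flag.
Round 5 — R3, derive order_received.
Closure: {address_valid, backorder, carrier_assigned, cond_1, dock_ready, fragile_item, hazmat_flag, insured, labeled, manifest_closed, notify_customer, order_received, oversize_item, packed, payment_cleared, pick_ticket, priority_ship, restock_request, route_local, shipped, split_shipment, stock_available, stock_low} — 23 facts.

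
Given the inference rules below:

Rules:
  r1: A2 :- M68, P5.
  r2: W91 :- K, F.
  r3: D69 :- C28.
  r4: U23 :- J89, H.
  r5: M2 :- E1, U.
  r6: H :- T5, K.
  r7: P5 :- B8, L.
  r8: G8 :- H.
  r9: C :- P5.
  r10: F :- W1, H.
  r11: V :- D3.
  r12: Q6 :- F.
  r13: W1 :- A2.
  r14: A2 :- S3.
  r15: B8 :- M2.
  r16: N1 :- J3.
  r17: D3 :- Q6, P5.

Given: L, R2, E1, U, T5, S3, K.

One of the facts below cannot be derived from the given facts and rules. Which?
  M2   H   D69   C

D69

Round 1: r5 [M2 :- E1, U.]; r6 [H :- T5, K.]; r14 [A2 :- S3.]. New: M2, H, A2.
Round 2: r8 [G8 :- H.]; r13 [W1 :- A2.]; r15 [B8 :- M2.]. New: G8, W1, B8.
Round 3: r7 [P5 :- B8, L.]; r10 [F :- W1, H.]. New: P5, F.
Round 4: r2 [W91 :- K, F.]; r9 [C :- P5.]; r12 [Q6 :- F.]. New: W91, C, Q6.
Round 5: r17 [D3 :- Q6, P5.]. New: D3.
Round 6: r11 [V :- D3.]. New: V.
Derived: C (round 4), H (round 1), M2 (round 1). D69 never appears in any round.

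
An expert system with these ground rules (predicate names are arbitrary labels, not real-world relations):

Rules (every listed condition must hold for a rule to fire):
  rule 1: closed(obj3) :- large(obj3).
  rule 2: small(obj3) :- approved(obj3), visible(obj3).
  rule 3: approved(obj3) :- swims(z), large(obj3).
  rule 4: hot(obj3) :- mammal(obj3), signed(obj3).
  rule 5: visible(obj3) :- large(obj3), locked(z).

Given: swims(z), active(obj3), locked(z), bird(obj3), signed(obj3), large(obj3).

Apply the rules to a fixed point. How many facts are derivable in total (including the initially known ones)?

10

[1] rule 1 [closed(obj3) :- large(obj3).]; rule 3 [approved(obj3) :- swims(z), large(obj3).]; rule 5 [visible(obj3) :- large(obj3), locked(z).]. ⇒ new: closed(obj3), approved(obj3), visible(obj3).
[2] rule 2 [small(obj3) :- approved(obj3), visible(obj3).]. ⇒ new: small(obj3).
Closure: {active(obj3), approved(obj3), bird(obj3), closed(obj3), large(obj3), locked(z), signed(obj3), small(obj3), swims(z), visible(obj3)} — 10 facts.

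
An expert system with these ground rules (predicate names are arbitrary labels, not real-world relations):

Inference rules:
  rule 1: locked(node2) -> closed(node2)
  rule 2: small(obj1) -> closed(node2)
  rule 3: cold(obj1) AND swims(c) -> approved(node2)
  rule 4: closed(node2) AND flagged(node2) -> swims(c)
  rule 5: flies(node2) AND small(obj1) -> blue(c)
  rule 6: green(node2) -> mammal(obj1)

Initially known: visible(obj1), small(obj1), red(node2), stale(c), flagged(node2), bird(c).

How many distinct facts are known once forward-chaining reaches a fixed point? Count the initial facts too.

Round 1 — rule 2, derive closed(node2).
Round 2 — rule 4, derive swims(c).
Closure: {bird(c), closed(node2), flagged(node2), red(node2), small(obj1), stale(c), swims(c), visible(obj1)} — 8 facts.

8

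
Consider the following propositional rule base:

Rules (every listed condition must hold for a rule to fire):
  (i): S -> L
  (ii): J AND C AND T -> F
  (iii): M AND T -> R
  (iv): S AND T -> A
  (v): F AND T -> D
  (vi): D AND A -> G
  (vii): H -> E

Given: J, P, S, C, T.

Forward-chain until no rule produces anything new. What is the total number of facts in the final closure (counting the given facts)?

10

[1] (i) [S -> L]; (ii) [J AND C AND T -> F]; (iv) [S AND T -> A]. ⇒ new: L, F, A.
[2] (v) [F AND T -> D]. ⇒ new: D.
[3] (vi) [D AND A -> G]. ⇒ new: G.
Closure: {A, C, D, F, G, J, L, P, S, T} — 10 facts.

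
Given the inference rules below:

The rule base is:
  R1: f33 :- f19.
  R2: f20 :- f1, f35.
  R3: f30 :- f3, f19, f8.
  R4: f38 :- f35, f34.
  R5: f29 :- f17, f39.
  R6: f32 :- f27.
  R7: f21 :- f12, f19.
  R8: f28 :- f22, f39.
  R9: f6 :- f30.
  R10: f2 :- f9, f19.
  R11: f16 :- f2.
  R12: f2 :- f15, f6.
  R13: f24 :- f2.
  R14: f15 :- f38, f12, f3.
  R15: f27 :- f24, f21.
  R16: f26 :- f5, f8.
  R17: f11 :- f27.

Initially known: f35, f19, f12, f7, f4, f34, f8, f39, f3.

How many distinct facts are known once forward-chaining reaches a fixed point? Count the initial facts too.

21

Round 1 — R1, R3, R4, R7, derive f33, f30, f38, f21.
Round 2 — R9, R14, derive f6, f15.
Round 3 — R12, derive f2.
Round 4 — R11, R13, derive f16, f24.
Round 5 — R15, derive f27.
Round 6 — R6, R17, derive f32, f11.
Closure: {f11, f12, f15, f16, f19, f2, f21, f24, f27, f3, f30, f32, f33, f34, f35, f38, f39, f4, f6, f7, f8} — 21 facts.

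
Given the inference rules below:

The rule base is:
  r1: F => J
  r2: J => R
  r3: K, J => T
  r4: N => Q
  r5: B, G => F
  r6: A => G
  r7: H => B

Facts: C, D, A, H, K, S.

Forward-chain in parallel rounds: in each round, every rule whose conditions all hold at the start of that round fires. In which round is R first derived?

[1] r6 [A => G]; r7 [H => B]. ⇒ new: G, B.
[2] r5 [B, G => F]. ⇒ new: F.
[3] r1 [F => J]. ⇒ new: J.
[4] r2 [J => R]; r3 [K, J => T]. ⇒ new: R, T.
R first appears in round 4.

4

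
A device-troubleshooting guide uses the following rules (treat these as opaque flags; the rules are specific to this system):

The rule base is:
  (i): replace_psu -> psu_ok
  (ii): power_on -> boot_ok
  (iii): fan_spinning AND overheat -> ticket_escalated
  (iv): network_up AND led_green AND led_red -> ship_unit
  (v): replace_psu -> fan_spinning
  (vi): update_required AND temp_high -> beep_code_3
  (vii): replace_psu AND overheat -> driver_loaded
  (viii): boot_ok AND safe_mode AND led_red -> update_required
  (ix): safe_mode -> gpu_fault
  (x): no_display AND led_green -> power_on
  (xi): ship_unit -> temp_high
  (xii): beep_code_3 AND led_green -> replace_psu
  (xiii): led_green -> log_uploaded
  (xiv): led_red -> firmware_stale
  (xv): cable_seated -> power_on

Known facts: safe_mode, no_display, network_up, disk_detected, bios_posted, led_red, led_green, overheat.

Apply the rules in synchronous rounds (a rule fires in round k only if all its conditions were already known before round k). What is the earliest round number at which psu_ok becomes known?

6

Round 1 fires (iv), (ix), (x), (xiii), (xiv), giving ship_unit, gpu_fault, power_on, log_uploaded, firmware_stale.
Round 2 fires (ii), (xi), giving boot_ok, temp_high.
Round 3 fires (viii), giving update_required.
Round 4 fires (vi), giving beep_code_3.
Round 5 fires (xii), giving replace_psu.
Round 6 fires (i), (v), (vii), giving psu_ok, fan_spinning, driver_loaded.
psu_ok first appears in round 6.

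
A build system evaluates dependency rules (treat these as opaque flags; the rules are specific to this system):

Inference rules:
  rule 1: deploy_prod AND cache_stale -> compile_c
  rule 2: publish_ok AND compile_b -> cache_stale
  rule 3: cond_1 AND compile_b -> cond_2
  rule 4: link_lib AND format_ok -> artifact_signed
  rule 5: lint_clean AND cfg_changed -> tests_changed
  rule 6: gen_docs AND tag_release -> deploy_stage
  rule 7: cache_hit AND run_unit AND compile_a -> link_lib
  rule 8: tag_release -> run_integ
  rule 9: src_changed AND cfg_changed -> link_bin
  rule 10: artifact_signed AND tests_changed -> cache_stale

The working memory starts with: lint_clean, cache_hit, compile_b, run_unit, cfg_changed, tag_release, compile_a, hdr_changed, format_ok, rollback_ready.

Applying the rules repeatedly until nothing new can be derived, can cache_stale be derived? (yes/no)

yes

Round 1 — rule 5, rule 7, rule 8, derive tests_changed, link_lib, run_integ.
Round 2 — rule 4, derive artifact_signed.
Round 3 — rule 10, derive cache_stale.
cache_stale appears in round 3, so it is derivable.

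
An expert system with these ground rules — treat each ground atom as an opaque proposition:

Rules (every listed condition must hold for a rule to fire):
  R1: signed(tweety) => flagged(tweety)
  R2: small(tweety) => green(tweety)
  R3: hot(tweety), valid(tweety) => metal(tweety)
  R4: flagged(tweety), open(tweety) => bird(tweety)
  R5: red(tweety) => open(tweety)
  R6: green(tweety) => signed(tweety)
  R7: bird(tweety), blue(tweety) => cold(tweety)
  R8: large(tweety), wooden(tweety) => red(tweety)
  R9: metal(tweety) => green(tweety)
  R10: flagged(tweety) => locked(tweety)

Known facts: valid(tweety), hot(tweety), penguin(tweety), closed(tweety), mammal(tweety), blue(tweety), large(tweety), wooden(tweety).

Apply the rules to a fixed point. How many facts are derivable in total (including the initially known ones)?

Round 1 — R3, R8, derive metal(tweety), red(tweety).
Round 2 — R5, R9, derive open(tweety), green(tweety).
Round 3 — R6, derive signed(tweety).
Round 4 — R1, derive flagged(tweety).
Round 5 — R4, R10, derive bird(tweety), locked(tweety).
Round 6 — R7, derive cold(tweety).
Closure: {bird(tweety), blue(tweety), closed(tweety), cold(tweety), flagged(tweety), green(tweety), hot(tweety), large(tweety), locked(tweety), mammal(tweety), metal(tweety), open(tweety), penguin(tweety), red(tweety), signed(tweety), valid(tweety), wooden(tweety)} — 17 facts.

17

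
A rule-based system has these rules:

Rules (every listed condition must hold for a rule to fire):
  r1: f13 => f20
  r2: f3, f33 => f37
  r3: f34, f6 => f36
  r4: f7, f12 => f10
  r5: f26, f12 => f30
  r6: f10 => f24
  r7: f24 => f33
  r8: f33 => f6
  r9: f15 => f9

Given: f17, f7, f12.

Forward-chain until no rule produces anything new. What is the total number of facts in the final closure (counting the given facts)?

7

Round 1 fires r4, giving f10.
Round 2 fires r6, giving f24.
Round 3 fires r7, giving f33.
Round 4 fires r8, giving f6.
Closure: {f10, f12, f17, f24, f33, f6, f7} — 7 facts.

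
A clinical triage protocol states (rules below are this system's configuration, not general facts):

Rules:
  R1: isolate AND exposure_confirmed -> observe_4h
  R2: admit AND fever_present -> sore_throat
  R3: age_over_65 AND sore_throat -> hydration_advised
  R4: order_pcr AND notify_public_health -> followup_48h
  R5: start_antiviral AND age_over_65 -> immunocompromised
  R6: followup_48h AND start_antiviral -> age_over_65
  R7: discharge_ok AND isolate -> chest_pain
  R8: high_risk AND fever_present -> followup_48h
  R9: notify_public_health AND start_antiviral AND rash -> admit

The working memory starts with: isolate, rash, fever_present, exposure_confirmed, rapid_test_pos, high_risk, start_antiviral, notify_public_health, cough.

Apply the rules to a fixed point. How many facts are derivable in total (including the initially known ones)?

Round 1 — R1, R8, R9, derive observe_4h, followup_48h, admit.
Round 2 — R2, R6, derive sore_throat, age_over_65.
Round 3 — R3, R5, derive hydration_advised, immunocompromised.
Closure: {admit, age_over_65, cough, exposure_confirmed, fever_present, followup_48h, high_risk, hydration_advised, immunocompromised, isolate, notify_public_health, observe_4h, rapid_test_pos, rash, sore_throat, start_antiviral} — 16 facts.

16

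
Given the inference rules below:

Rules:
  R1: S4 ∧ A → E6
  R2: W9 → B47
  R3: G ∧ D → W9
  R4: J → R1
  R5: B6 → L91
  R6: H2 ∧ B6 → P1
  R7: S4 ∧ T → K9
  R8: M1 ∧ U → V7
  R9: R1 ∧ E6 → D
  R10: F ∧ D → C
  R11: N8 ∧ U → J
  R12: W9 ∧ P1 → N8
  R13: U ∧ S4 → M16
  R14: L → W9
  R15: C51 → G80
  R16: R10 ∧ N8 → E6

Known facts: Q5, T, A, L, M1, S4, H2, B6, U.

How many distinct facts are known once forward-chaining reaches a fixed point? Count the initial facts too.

[1] R1 [S4 ∧ A → E6]; R5 [B6 → L91]; R6 [H2 ∧ B6 → P1]; R7 [S4 ∧ T → K9]; R8 [M1 ∧ U → V7]; R13 [U ∧ S4 → M16]; R14 [L → W9]. ⇒ new: E6, L91, P1, K9, V7, M16, W9.
[2] R2 [W9 → B47]; R12 [W9 ∧ P1 → N8]. ⇒ new: B47, N8.
[3] R11 [N8 ∧ U → J]. ⇒ new: J.
[4] R4 [J → R1]. ⇒ new: R1.
[5] R9 [R1 ∧ E6 → D]. ⇒ new: D.
Closure: {A, B47, B6, D, E6, H2, J, K9, L, L91, M1, M16, N8, P1, Q5, R1, S4, T, U, V7, W9} — 21 facts.

21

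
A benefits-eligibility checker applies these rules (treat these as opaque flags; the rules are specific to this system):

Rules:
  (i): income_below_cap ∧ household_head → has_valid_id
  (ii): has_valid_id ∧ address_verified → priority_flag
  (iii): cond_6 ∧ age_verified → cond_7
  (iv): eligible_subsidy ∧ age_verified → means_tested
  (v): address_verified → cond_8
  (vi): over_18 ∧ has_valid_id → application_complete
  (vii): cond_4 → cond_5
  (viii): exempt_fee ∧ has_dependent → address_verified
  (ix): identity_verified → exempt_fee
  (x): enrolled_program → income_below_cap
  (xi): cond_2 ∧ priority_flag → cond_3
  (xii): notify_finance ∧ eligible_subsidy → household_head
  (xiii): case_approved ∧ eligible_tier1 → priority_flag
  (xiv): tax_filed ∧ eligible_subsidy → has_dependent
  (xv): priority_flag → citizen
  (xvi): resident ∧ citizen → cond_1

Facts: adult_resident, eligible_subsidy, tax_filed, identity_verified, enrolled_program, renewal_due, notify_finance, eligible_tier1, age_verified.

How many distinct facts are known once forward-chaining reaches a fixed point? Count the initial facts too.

19

Round 1: (iv) [eligible_subsidy ∧ age_verified → means_tested]; (ix) [identity_verified → exempt_fee]; (x) [enrolled_program → income_below_cap]; (xii) [notify_finance ∧ eligible_subsidy → household_head]; (xiv) [tax_filed ∧ eligible_subsidy → has_dependent]. New: means_tested, exempt_fee, income_below_cap, household_head, has_dependent.
Round 2: (i) [income_below_cap ∧ household_head → has_valid_id]; (viii) [exempt_fee ∧ has_dependent → address_verified]. New: has_valid_id, address_verified.
Round 3: (ii) [has_valid_id ∧ address_verified → priority_flag]; (v) [address_verified → cond_8]. New: priority_flag, cond_8.
Round 4: (xv) [priority_flag → citizen]. New: citizen.
Closure: {address_verified, adult_resident, age_verified, citizen, cond_8, eligible_subsidy, eligible_tier1, enrolled_program, exempt_fee, has_dependent, has_valid_id, household_head, identity_verified, income_below_cap, means_tested, notify_finance, priority_flag, renewal_due, tax_filed} — 19 facts.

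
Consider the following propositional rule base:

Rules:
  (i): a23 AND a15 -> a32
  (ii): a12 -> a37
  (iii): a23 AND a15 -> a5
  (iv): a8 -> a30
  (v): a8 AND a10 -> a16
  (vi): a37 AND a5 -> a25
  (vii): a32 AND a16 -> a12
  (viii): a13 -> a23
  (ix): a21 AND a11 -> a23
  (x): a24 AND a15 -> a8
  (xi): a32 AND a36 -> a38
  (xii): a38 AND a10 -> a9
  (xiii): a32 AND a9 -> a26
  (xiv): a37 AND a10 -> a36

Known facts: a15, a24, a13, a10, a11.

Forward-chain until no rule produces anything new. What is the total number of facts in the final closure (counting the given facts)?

18

Round 1 — (viii), (x), derive a23, a8.
Round 2 — (i), (iii), (iv), (v), derive a32, a5, a30, a16.
Round 3 — (vii), derive a12.
Round 4 — (ii), derive a37.
Round 5 — (vi), (xiv), derive a25, a36.
Round 6 — (xi), derive a38.
Round 7 — (xii), derive a9.
Round 8 — (xiii), derive a26.
Closure: {a10, a11, a12, a13, a15, a16, a23, a24, a25, a26, a30, a32, a36, a37, a38, a5, a8, a9} — 18 facts.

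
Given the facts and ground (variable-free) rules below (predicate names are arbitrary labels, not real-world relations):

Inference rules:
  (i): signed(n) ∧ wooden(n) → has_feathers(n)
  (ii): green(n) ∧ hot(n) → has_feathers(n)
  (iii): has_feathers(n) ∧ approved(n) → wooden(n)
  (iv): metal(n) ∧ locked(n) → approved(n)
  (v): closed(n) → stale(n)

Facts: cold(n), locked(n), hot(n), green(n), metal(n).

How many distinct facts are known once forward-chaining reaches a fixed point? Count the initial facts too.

8

[1] (ii) [green(n) ∧ hot(n) → has_feathers(n)]; (iv) [metal(n) ∧ locked(n) → approved(n)]. ⇒ new: has_feathers(n), approved(n).
[2] (iii) [has_feathers(n) ∧ approved(n) → wooden(n)]. ⇒ new: wooden(n).
Closure: {approved(n), cold(n), green(n), has_feathers(n), hot(n), locked(n), metal(n), wooden(n)} — 8 facts.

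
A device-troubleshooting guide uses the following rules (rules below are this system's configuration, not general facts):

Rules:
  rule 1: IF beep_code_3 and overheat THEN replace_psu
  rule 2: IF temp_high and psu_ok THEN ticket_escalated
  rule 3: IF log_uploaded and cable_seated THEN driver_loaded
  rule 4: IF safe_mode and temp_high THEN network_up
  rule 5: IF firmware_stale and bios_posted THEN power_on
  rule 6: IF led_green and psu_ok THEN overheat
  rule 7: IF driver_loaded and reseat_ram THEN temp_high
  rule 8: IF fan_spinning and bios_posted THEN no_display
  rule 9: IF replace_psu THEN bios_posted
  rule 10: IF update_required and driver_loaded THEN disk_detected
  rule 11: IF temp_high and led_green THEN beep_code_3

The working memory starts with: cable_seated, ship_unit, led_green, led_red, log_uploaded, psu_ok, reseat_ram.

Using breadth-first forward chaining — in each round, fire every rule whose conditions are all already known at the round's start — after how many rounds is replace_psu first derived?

4

[1] rule 3 [IF log_uploaded and cable_seated THEN driver_loaded]; rule 6 [IF led_green and psu_ok THEN overheat]. ⇒ new: driver_loaded, overheat.
[2] rule 7 [IF driver_loaded and reseat_ram THEN temp_high]. ⇒ new: temp_high.
[3] rule 2 [IF temp_high and psu_ok THEN ticket_escalated]; rule 11 [IF temp_high and led_green THEN beep_code_3]. ⇒ new: ticket_escalated, beep_code_3.
[4] rule 1 [IF beep_code_3 and overheat THEN replace_psu]. ⇒ new: replace_psu.
replace_psu first appears in round 4.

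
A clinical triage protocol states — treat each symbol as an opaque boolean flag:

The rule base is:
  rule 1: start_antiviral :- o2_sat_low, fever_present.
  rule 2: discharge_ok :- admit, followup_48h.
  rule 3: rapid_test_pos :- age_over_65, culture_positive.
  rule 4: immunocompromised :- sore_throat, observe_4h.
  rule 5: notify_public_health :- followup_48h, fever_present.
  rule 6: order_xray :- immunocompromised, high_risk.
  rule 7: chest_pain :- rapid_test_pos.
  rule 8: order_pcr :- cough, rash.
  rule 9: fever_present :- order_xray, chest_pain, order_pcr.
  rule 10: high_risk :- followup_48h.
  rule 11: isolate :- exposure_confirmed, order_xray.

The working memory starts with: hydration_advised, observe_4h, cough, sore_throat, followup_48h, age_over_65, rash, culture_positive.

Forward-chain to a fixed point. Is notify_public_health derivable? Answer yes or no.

yes

[1] rule 3 [rapid_test_pos :- age_over_65, culture_positive.]; rule 4 [immunocompromised :- sore_throat, observe_4h.]; rule 8 [order_pcr :- cough, rash.]; rule 10 [high_risk :- followup_48h.]. ⇒ new: rapid_test_pos, immunocompromised, order_pcr, high_risk.
[2] rule 6 [order_xray :- immunocompromised, high_risk.]; rule 7 [chest_pain :- rapid_test_pos.]. ⇒ new: order_xray, chest_pain.
[3] rule 9 [fever_present :- order_xray, chest_pain, order_pcr.]. ⇒ new: fever_present.
[4] rule 5 [notify_public_health :- followup_48h, fever_present.]. ⇒ new: notify_public_health.
notify_public_health appears in round 4, so it is derivable.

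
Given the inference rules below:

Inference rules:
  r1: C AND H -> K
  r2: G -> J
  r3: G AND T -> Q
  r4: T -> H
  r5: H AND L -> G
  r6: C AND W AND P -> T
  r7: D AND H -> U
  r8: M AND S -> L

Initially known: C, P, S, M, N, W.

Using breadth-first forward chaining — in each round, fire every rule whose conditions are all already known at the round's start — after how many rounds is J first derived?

[1] r6 [C AND W AND P -> T]; r8 [M AND S -> L]. ⇒ new: T, L.
[2] r4 [T -> H]. ⇒ new: H.
[3] r1 [C AND H -> K]; r5 [H AND L -> G]. ⇒ new: K, G.
[4] r2 [G -> J]; r3 [G AND T -> Q]. ⇒ new: J, Q.
J first appears in round 4.

4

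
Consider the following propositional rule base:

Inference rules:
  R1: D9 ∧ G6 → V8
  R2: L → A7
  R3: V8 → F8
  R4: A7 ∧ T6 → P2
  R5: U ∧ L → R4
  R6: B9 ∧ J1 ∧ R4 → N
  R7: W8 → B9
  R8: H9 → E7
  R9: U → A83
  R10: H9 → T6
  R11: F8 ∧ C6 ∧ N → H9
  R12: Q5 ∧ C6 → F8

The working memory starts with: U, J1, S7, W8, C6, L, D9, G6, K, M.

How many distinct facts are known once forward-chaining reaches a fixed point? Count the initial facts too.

Round 1 — R1, R2, R5, R7, R9, derive V8, A7, R4, B9, A83.
Round 2 — R3, R6, derive F8, N.
Round 3 — R11, derive H9.
Round 4 — R8, R10, derive E7, T6.
Round 5 — R4, derive P2.
Closure: {A7, A83, B9, C6, D9, E7, F8, G6, H9, J1, K, L, M, N, P2, R4, S7, T6, U, V8, W8} — 21 facts.

21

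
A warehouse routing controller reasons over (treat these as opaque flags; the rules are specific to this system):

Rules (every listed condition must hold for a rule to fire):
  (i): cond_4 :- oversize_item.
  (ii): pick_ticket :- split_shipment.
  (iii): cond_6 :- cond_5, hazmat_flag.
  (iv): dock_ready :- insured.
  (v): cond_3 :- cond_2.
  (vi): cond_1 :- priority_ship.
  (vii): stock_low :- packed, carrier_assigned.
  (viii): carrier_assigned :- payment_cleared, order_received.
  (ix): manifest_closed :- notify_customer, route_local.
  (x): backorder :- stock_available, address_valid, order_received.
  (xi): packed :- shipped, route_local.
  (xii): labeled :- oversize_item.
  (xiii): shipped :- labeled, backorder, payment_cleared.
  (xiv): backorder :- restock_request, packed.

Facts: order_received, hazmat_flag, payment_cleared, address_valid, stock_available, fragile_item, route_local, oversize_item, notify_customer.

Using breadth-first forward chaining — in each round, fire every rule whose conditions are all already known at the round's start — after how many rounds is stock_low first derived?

4

Round 1 fires (i), (viii), (ix), (x), (xii), giving cond_4, carrier_assigned, manifest_closed, backorder, labeled.
Round 2 fires (xiii), giving shipped.
Round 3 fires (xi), giving packed.
Round 4 fires (vii), giving stock_low.
stock_low first appears in round 4.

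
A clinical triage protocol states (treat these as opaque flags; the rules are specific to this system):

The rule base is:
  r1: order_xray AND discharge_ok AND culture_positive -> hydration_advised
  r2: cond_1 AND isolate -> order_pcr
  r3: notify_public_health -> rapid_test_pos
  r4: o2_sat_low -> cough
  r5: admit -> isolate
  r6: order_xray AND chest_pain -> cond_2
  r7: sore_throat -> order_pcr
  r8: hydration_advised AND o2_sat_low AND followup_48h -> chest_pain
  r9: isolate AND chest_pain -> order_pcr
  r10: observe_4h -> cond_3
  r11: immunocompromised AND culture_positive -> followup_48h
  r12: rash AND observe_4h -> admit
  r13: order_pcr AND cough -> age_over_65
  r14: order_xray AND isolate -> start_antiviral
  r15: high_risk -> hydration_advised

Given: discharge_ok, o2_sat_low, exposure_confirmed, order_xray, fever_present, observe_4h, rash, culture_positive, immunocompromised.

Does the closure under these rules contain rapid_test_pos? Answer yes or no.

no

Round 1: r1 [order_xray AND discharge_ok AND culture_positive -> hydration_advised]; r4 [o2_sat_low -> cough]; r10 [observe_4h -> cond_3]; r11 [immunocompromised AND culture_positive -> followup_48h]; r12 [rash AND observe_4h -> admit]. New: hydration_advised, cough, cond_3, followup_48h, admit.
Round 2: r5 [admit -> isolate]; r8 [hydration_advised AND o2_sat_low AND followup_48h -> chest_pain]. New: isolate, chest_pain.
Round 3: r6 [order_xray AND chest_pain -> cond_2]; r9 [isolate AND chest_pain -> order_pcr]; r14 [order_xray AND isolate -> start_antiviral]. New: cond_2, order_pcr, start_antiviral.
Round 4: r13 [order_pcr AND cough -> age_over_65]. New: age_over_65.
Fixed point reached. rapid_test_pos is concluded only by r3; r3 needs notify_public_health (never derived).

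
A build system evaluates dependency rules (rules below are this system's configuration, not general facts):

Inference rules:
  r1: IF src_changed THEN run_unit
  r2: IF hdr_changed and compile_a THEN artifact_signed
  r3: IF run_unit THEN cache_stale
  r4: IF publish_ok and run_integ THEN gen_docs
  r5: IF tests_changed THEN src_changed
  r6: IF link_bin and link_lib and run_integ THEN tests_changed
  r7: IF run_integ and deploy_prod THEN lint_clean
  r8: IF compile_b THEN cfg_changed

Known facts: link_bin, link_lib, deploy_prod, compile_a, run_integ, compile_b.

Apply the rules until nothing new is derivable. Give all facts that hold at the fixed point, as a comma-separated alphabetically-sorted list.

Round 1 — r6, r7, r8, derive tests_changed, lint_clean, cfg_changed.
Round 2 — r5, derive src_changed.
Round 3 — r1, derive run_unit.
Round 4 — r3, derive cache_stale.

cache_stale, cfg_changed, compile_a, compile_b, deploy_prod, link_bin, link_lib, lint_clean, run_integ, run_unit, src_changed, tests_changed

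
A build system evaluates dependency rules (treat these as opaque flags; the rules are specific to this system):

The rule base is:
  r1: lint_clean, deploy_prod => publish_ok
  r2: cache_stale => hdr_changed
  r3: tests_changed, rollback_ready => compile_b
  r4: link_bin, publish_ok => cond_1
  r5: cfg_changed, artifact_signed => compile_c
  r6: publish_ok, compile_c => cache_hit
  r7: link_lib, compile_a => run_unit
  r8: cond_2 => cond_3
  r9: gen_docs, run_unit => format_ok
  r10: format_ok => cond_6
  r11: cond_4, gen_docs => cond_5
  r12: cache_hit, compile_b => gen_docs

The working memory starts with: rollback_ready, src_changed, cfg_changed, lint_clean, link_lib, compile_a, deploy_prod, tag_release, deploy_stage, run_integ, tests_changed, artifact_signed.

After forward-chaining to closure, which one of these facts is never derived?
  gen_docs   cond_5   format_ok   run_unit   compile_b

Round 1 — r1, r3, r5, r7, derive publish_ok, compile_b, compile_c, run_unit.
Round 2 — r6, derive cache_hit.
Round 3 — r12, derive gen_docs.
Round 4 — r9, derive format_ok.
Round 5 — r10, derive cond_6.
Derived: compile_b (round 1), run_unit (round 1), gen_docs (round 3), format_ok (round 4). cond_5 never appears in any round.

cond_5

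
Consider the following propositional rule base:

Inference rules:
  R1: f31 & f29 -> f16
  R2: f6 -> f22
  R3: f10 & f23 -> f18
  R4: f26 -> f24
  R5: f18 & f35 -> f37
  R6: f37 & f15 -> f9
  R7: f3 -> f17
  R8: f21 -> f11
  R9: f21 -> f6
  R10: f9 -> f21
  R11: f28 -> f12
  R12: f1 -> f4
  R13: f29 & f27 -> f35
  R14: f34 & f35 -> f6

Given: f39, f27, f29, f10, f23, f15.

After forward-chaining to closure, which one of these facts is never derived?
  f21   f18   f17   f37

Round 1 fires R3, R13, giving f18, f35.
Round 2 fires R5, giving f37.
Round 3 fires R6, giving f9.
Round 4 fires R10, giving f21.
Round 5 fires R8, R9, giving f11, f6.
Round 6 fires R2, giving f22.
Derived: f18 (round 1), f37 (round 2), f21 (round 4). f17 never appears in any round.

f17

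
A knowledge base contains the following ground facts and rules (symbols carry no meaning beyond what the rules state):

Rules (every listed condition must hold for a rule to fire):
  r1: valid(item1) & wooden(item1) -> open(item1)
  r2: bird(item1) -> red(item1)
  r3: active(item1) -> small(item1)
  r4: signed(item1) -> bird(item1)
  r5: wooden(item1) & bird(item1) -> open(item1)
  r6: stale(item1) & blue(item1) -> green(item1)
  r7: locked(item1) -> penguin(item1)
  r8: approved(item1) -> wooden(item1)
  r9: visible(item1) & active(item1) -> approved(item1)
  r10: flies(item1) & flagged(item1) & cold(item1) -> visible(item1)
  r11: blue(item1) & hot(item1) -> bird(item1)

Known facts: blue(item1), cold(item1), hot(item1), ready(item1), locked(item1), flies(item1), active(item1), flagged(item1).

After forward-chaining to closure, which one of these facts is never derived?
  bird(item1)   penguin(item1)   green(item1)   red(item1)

Round 1: r3 [active(item1) -> small(item1)]; r7 [locked(item1) -> penguin(item1)]; r10 [flies(item1) & flagged(item1) & cold(item1) -> visible(item1)]; r11 [blue(item1) & hot(item1) -> bird(item1)]. New: small(item1), penguin(item1), visible(item1), bird(item1).
Round 2: r2 [bird(item1) -> red(item1)]; r9 [visible(item1) & active(item1) -> approved(item1)]. New: red(item1), approved(item1).
Round 3: r8 [approved(item1) -> wooden(item1)]. New: wooden(item1).
Round 4: r5 [wooden(item1) & bird(item1) -> open(item1)]. New: open(item1).
Derived: bird(item1) (round 1), penguin(item1) (round 1), red(item1) (round 2). green(item1) never appears in any round.

green(item1)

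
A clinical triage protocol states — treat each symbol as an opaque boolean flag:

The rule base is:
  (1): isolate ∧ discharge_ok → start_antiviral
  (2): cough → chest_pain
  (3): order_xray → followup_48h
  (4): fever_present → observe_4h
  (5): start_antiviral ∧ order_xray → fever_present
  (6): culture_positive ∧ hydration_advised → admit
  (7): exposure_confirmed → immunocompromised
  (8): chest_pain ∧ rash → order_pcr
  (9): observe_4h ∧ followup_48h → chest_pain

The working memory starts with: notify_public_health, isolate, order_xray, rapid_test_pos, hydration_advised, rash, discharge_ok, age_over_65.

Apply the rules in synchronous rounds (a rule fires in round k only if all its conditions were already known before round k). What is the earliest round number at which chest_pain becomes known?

Round 1: (1) [isolate ∧ discharge_ok → start_antiviral]; (3) [order_xray → followup_48h]. Adds start_antiviral, followup_48h.
Round 2: (5) [start_antiviral ∧ order_xray → fever_present]. Adds fever_present.
Round 3: (4) [fever_present → observe_4h]. Adds observe_4h.
Round 4: (9) [observe_4h ∧ followup_48h → chest_pain]. Adds chest_pain.
chest_pain first appears in round 4.

4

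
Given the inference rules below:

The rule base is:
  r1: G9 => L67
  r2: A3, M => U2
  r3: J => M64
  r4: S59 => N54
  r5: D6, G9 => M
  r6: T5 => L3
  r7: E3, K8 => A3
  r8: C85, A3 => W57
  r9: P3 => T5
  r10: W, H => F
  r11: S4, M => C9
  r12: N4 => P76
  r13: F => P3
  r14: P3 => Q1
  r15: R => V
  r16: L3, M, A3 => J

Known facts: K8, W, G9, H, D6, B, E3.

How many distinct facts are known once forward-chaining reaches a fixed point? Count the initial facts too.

Round 1 — r1, r5, r7, r10, derive L67, M, A3, F.
Round 2 — r2, r13, derive U2, P3.
Round 3 — r9, r14, derive T5, Q1.
Round 4 — r6, derive L3.
Round 5 — r16, derive J.
Round 6 — r3, derive M64.
Closure: {A3, B, D6, E3, F, G9, H, J, K8, L3, L67, M, M64, P3, Q1, T5, U2, W} — 18 facts.

18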